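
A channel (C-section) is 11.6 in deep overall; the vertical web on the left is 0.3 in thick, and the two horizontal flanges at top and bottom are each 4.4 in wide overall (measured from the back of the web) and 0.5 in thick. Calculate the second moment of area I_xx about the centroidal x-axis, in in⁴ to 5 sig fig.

I_xx ≈ 165.40 in⁴

Decompose the section into non-overlapping parts with the origin at the bottom-left of its bounding rectangle.
Web: 0.3 × 11.6, A = 3.48 in², y = 5.8 in, Ī = 39.0224 in⁴.
Top flange (beyond web): 4.1 × 0.5, A = 2.05 in², y = 11.35 in, Ī = 0.04270833 in⁴.
Bottom flange (beyond web): 4.1 × 0.5, A = 2.05 in², y = 0.25 in, Ī = 0.04270833 in⁴.
By symmetry the centroid is at mid-height, ȳ = 5.8 in.
Transfer each piece to the centroidal x-axis using Ī + A·d² with d = y − 5.8:
  web: d = 0 in → contributes +39.0224 in⁴
  top flange (beyond web): d = 5.55 in → contributes +63.18783 in⁴
  bottom flange (beyond web): d = -5.55 in → contributes +63.18783 in⁴
Total I = 165.3981 in⁴.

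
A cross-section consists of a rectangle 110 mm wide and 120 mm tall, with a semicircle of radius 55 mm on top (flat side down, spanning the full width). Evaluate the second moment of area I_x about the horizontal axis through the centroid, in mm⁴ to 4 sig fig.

Treat the section as a set of non-overlapping primitives; coordinates are from the bounding-box lower-left.
Rectangular body: 110 × 120, A = 13 200 mm², y = 60 mm, Ī = 15 840 000 mm⁴.
Semicircular cap: semicircle r = 55, A = 4751.66 mm², y = 143.343 mm, Ī = 1 004 345 mm⁴.
Centroid: ȳ = ΣA·y / ΣA = 82.0601 mm.
Transfer each piece to the horizontal axis through the centroid using Ī + A·d² with d = y − 82.0601:
  rectangular body: d = -22.0601 mm → contributes +22 263 780 mm⁴
  semicircular cap: d = 61.2826 mm → contributes +18 849 459 mm⁴
Total I = 41 113 239 mm⁴.

I_x ≈ 4.111 × 10⁷ mm⁴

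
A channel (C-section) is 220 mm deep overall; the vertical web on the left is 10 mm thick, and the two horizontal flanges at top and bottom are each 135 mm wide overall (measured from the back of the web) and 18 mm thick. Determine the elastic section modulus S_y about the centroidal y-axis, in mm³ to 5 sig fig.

Decompose the section into non-overlapping parts with the origin at the bottom-left of its bounding rectangle.
Web: 10 × 220, A = 2 200 mm², x = 5 mm, Ī = 18333.33 mm⁴.
Top flange (beyond web): 125 × 18, A = 2 250 mm², x = 72.5 mm, Ī = 2 929 688 mm⁴.
Bottom flange (beyond web): 125 × 18, A = 2 250 mm², x = 72.5 mm, Ī = 2 929 688 mm⁴.
Centroid: x̄ = ΣA·x / ΣA = 50.33582 mm.
Transfer each piece to the centroidal y-axis using Ī + A·d² with d = x − 50.33582:
  web: d = -45.33582 mm → contributes +4 540 074 mm⁴
  top flange (beyond web): d = 22.16418 mm → contributes +4 035 002 mm⁴
  bottom flange (beyond web): d = 22.16418 mm → contributes +4 035 002 mm⁴
Total I = 12 610 078 mm⁴.
Extreme fibre distance c = 84.66418 mm; S = I/c = 148942.3 mm³.

S_y ≈ 1.4894 × 10⁵ mm³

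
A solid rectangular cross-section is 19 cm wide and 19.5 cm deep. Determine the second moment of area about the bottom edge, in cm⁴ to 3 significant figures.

The section: 19 × 19.5, A = 370.5 cm², y = 9.75 cm, Ī = 11 740 cm⁴.
Transfer it to a horizontal axis along the bottom face using Ī + A·d² with d = y − 0:
  the section: d = 9.75 cm → contributes +46 961 cm⁴
Total I = 46 961 cm⁴.

I_base ≈ 4.70 × 10⁴ cm⁴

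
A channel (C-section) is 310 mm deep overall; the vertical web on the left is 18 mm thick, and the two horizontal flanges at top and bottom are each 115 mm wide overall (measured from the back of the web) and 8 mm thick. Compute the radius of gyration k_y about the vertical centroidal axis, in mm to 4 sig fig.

k_y ≈ 27.47 mm

Decompose the section into non-overlapping parts with the origin at the bottom-left of its bounding rectangle.
Web: 18 × 310, A = 5 580 mm², x = 9 mm, Ī = 150 660 mm⁴.
Top flange (beyond web): 97 × 8, A = 776 mm², x = 66.5 mm, Ī = 608 449 mm⁴.
Bottom flange (beyond web): 97 × 8, A = 776 mm², x = 66.5 mm, Ī = 608 449 mm⁴.
Centroid: x̄ = ΣA·x / ΣA = 21.5126 mm.
Transfer each piece to the vertical centroidal axis using Ī + A·d² with d = x − 21.5126:
  web: d = -12.5126 mm → contributes +1 024 296 mm⁴
  top flange (beyond web): d = 44.9874 mm → contributes +2 178 967 mm⁴
  bottom flange (beyond web): d = 44.9874 mm → contributes +2 178 967 mm⁴
Total I = 5 382 231 mm⁴.
Radius of gyration: k = √(I/A) = √(5 382 231 / 7 132) = 27.4711 mm.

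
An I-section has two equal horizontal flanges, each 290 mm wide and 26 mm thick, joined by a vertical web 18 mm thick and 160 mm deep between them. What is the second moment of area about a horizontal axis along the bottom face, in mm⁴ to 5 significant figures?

I_base ≈ 3.3922 × 10⁸ mm⁴

Decompose the section into non-overlapping parts with the origin at the bottom-left of its bounding rectangle.
Bottom flange: 290 × 26, A = 7 540 mm², y = 13 mm, Ī = 424753.3 mm⁴.
Web: 18 × 160, A = 2 880 mm², y = 106 mm, Ī = 6 144 000 mm⁴.
Top flange: 290 × 26, A = 7 540 mm², y = 199 mm, Ī = 424753.3 mm⁴.
Transfer each piece to the bottom edge using Ī + A·d² with d = y − 0:
  bottom flange: d = 13 mm → contributes +1 699 013 mm⁴
  web: d = 106 mm → contributes +38 503 680 mm⁴
  top flange: d = 199 mm → contributes +299 016 293 mm⁴
Total I = 339 218 987 mm⁴.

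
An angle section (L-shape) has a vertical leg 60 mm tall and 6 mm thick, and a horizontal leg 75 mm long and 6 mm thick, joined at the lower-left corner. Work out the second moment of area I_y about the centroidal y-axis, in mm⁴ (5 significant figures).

I_y ≈ 4.3612 × 10⁵ mm⁴

Decompose the section into non-overlapping parts with the origin at the bottom-left of its bounding rectangle.
Vertical leg: 6 × 60, A = 360 mm², x = 3 mm, Ī = 1 080 mm⁴.
Horizontal leg (remainder): 69 × 6, A = 414 mm², x = 40.5 mm, Ī = 164254.5 mm⁴.
Centroid: x̄ = ΣA·x / ΣA = 23.05814 mm.
Transfer each piece to the centroidal y-axis using Ī + A·d² with d = x − 23.05814:
  vertical leg: d = -20.05814 mm → contributes +145918.4 mm⁴
  horizontal leg (remainder): d = 17.44186 mm → contributes +290 201 mm⁴
Total I = 436119.4 mm⁴.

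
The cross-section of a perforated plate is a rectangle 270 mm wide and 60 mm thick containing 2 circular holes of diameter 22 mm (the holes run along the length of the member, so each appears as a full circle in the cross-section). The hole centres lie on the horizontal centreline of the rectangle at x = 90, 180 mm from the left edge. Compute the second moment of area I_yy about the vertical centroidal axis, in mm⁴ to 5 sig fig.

I_yy ≈ 9.6852 × 10⁷ mm⁴

Break the section into simple shapes (no overlaps), measuring from the bottom-left corner of the bounding box.
Plate: 270 × 60, A = 16 200 mm², x = 135 mm, Ī = 98 415 000 mm⁴.
Hole 1 (subtracted): ⌀22, A = 380.1327 mm², x = 90 mm, Ī = 11499.01 mm⁴.
Hole 2 (subtracted): ⌀22, A = 380.1327 mm², x = 180 mm, Ī = 11499.01 mm⁴.
By symmetry the centroid is at mid-width, x̄ = 135 mm.
Transfer each piece to the vertical centroidal axis using Ī + A·d² with d = x − 135:
  plate: d = 0 mm → contributes +98 415 000 mm⁴
  hole 1: d = -45 mm → contributes −781267.8 mm⁴
  hole 2: d = 45 mm → contributes −781267.8 mm⁴
Total I = 96 852 464 mm⁴.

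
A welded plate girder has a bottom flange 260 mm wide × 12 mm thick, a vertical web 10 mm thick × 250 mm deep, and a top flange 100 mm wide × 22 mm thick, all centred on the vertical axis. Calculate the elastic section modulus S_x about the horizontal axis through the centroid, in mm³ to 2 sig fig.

Break the section into simple shapes (no overlaps), measuring from the bottom-left corner of the bounding box.
Bottom plate: 260 × 12, A = 3 120 mm², y = 6 mm, Ī = 37 440 mm⁴.
Web plate: 10 × 250, A = 2 500 mm², y = 137 mm, Ī = 13 020 833 mm⁴.
Top plate: 100 × 22, A = 2 200 mm², y = 273 mm, Ī = 88 733 mm⁴.
Centroid: ȳ = ΣA·y / ΣA = 123 mm.
Transfer each piece to the horizontal axis through the centroid using Ī + A·d² with d = y − 123:
  bottom plate: d = -117 mm → contributes +42 743 386 mm⁴
  web plate: d = 14.01 mm → contributes +13 511 191 mm⁴
  top plate: d = 150 mm → contributes +49 592 109 mm⁴
Total I = 105 846 686 mm⁴.
Extreme fibre distance c = 161 mm; S = I/c = 657 412 mm³.

S_x ≈ 6.6 × 10⁵ mm³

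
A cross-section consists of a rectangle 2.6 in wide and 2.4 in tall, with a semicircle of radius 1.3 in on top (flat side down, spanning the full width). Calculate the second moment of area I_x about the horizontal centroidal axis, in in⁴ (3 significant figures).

I_x ≈ 9.02 in⁴

Treat the section as a set of non-overlapping primitives; coordinates are from the bounding-box lower-left.
Rectangular body: 2.6 × 2.4, A = 6.24 in², y = 1.2 in, Ī = 2.9952 in⁴.
Semicircular cap: semicircle r = 1.3, A = 2.6546 in², y = 2.9517 in, Ī = 0.31348 in⁴.
Centroid: ȳ = ΣA·y / ΣA = 1.7228 in.
Transfer each piece to the horizontal centroidal axis using Ī + A·d² with d = y − 1.7228:
  rectangular body: d = -0.52281 in → contributes +4.7008 in⁴
  semicircular cap: d = 1.2289 in → contributes +4.3227 in⁴
Total I = 9.0235 in⁴.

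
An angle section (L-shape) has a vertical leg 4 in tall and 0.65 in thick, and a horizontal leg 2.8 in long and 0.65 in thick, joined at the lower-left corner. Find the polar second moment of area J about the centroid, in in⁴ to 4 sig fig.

Break the section into simple shapes (no overlaps), measuring from the bottom-left corner of the bounding box.
Vertical leg: 0.65 × 4, A = 2.6 in², y = 2 in, Ī = 3.46667 in⁴.
Horizontal leg (remainder): 2.15 × 0.65, A = 1.3975 in², y = 0.325 in, Ī = 0.0492036 in⁴.
Centroid: ȳ = ΣA·y / ΣA = 1.41443 in.
Transfer each piece to the centroidal x-axis using Ī + A·d² with d = y − 1.41443:
  vertical leg: d = 0.585569 in → contributes +4.35818 in⁴
  horizontal leg (remainder): d = -1.08943 in → contributes +1.70784 in⁴
Total I = 6.06602 in⁴.
For the y-axis: x̄ = 0.814431 in.
Repeating about the centroidal y-axis gives I_y = 2.4114 in⁴.
Polar second moment: J = I_x + I_y = 8.47742 in⁴.

J ≈ 8.477 in⁴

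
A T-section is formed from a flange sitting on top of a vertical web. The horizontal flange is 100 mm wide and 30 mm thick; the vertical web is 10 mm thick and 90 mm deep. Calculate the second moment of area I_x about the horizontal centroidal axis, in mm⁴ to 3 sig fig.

Treat the section as a set of non-overlapping primitives; coordinates are from the bounding-box lower-left.
Flange: 100 × 30, A = 3 000 mm², y = 105 mm, Ī = 225 000 mm⁴.
Web: 10 × 90, A = 900 mm², y = 45 mm, Ī = 607 500 mm⁴.
Centroid: ȳ = ΣA·y / ΣA = 91.154 mm.
Transfer each piece to the horizontal centroidal axis using Ī + A·d² with d = y − 91.154:
  flange: d = 13.846 mm → contributes +800 148 mm⁴
  web: d = -46.154 mm → contributes +2 524 660 mm⁴
Total I = 3 324 808 mm⁴.

I_x ≈ 3.32 × 10⁶ mm⁴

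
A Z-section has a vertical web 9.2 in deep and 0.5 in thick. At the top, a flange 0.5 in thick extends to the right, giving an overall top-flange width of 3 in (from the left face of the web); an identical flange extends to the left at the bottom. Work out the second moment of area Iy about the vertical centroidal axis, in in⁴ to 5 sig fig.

Decompose the section into non-overlapping parts with the origin at the bottom-left of its bounding rectangle.
Web: 0.5 × 9.2, A = 4.6 in², x = 2.75 in, Ī = 0.09583333 in⁴.
Top flange (beyond web): 2.5 × 0.5, A = 1.25 in², x = 4.25 in, Ī = 0.6510417 in⁴.
Bottom flange (beyond web): 2.5 × 0.5, A = 1.25 in², x = 1.25 in, Ī = 0.6510417 in⁴.
Centroid: x̄ = ΣA·x / ΣA = 2.75 in.
Transfer each piece to the vertical centroidal axis using Ī + A·d² with d = x − 2.75:
  web: d = 0 in → contributes +0.09583333 in⁴
  top flange (beyond web): d = 1.5 in → contributes +3.463542 in⁴
  bottom flange (beyond web): d = -1.5 in → contributes +3.463542 in⁴
Total I = 7.022917 in⁴.

Iy ≈ 7.0229 in⁴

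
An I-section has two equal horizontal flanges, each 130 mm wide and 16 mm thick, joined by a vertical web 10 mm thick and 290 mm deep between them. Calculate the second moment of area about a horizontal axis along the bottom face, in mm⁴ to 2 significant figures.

I_base ≈ 3.0 × 10⁸ mm⁴

Treat the section as a set of non-overlapping primitives; coordinates are from the bounding-box lower-left.
Bottom flange: 130 × 16, A = 2 080 mm², y = 8 mm, Ī = 44 373 mm⁴.
Web: 10 × 290, A = 2 900 mm², y = 161 mm, Ī = 20 324 167 mm⁴.
Top flange: 130 × 16, A = 2 080 mm², y = 314 mm, Ī = 44 373 mm⁴.
Transfer each piece to a horizontal axis along the bottom face using Ī + A·d² with d = y − 0:
  bottom flange: d = 8 mm → contributes +177 493 mm⁴
  web: d = 161 mm → contributes +95 495 067 mm⁴
  top flange: d = 314 mm → contributes +205 124 053 mm⁴
Total I = 300 796 613 mm⁴.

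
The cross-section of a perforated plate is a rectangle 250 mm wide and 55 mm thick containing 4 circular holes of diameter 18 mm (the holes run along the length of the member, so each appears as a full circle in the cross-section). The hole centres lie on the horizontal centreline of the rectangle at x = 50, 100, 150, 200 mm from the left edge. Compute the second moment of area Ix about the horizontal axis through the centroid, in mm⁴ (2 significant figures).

Ix ≈ 3.4 × 10⁶ mm⁴

Split into non-overlapping primitives; take the origin at the lower-left of the bounding box.
Plate: 250 × 55, A = 13 750 mm², y = 27.5 mm, Ī = 3 466 146 mm⁴.
Hole 1 (subtracted): ⌀18, A = 254.5 mm², y = 27.5 mm, Ī = 5 153 mm⁴.
Hole 2 (subtracted): ⌀18, A = 254.5 mm², y = 27.5 mm, Ī = 5 153 mm⁴.
Hole 3 (subtracted): ⌀18, A = 254.5 mm², y = 27.5 mm, Ī = 5 153 mm⁴.
Hole 4 (subtracted): ⌀18, A = 254.5 mm², y = 27.5 mm, Ī = 5 153 mm⁴.
By symmetry the centroid is at mid-height, ȳ = 27.5 mm.
All pieces are centred on the horizontal axis through the centroid, so I = ΣĪ (holes subtracted) = 3 445 534 mm⁴.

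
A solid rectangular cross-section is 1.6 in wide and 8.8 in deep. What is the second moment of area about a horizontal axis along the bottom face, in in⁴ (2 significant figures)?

The section: 1.6 × 8.8, A = 14.08 in², y = 4.4 in, Ī = 90.86 in⁴.
Transfer it to the base of the section using Ī + A·d² with d = y − 0:
  the section: d = 4.4 in → contributes +363.5 in⁴
Total I = 363.5 in⁴.

I_base ≈ 360 in⁴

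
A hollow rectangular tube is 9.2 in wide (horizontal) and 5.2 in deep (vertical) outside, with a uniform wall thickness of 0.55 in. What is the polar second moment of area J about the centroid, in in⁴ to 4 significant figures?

Split into non-overlapping primitives; take the origin at the lower-left of the bounding box.
Outer rectangle: 9.2 × 5.2, A = 47.84 in², y = 2.6 in, Ī = 107.799 in⁴.
Inner void (subtracted): 8.1 × 4.1, A = 33.21 in², y = 2.6 in, Ī = 46.5217 in⁴.
By symmetry the centroid is at mid-height, ȳ = 2.6 in.
All pieces are centred on the centroidal x-axis, so I = ΣĪ (holes subtracted) = 61.2778 in⁴.
Repeating about the centroidal y-axis gives I_y = 155.856 in⁴.
Polar second moment: J = I_x + I_y = 217.134 in⁴.

J ≈ 217.1 in⁴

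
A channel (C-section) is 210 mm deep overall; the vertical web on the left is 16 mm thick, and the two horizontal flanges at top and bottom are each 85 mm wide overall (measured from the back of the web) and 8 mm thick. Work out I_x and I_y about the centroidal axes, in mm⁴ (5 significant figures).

Break the section into simple shapes (no overlaps), measuring from the bottom-left corner of the bounding box.
Web: 16 × 210, A = 3 360 mm², y = 105 mm, Ī = 12 348 000 mm⁴.
Top flange (beyond web): 69 × 8, A = 552 mm², y = 206 mm, Ī = 2 944 mm⁴.
Bottom flange (beyond web): 69 × 8, A = 552 mm², y = 4 mm, Ī = 2 944 mm⁴.
By symmetry the centroid is at mid-height, ȳ = 105 mm.
Transfer each piece to the centroidal x-axis using Ī + A·d² with d = y − 105:
  web: d = 0 mm → contributes +12 348 000 mm⁴
  top flange (beyond web): d = 101 mm → contributes +5 633 896 mm⁴
  bottom flange (beyond web): d = -101 mm → contributes +5 633 896 mm⁴
Total I = 23 615 792 mm⁴.
For the y-axis: x̄ = 18.51075 mm.
Repeating about the centroidal y-axis gives I_y = 2 010 627 mm⁴.

I_x ≈ 2.3616 × 10⁷ mm⁴, I_y ≈ 2.0106 × 10⁶ mm⁴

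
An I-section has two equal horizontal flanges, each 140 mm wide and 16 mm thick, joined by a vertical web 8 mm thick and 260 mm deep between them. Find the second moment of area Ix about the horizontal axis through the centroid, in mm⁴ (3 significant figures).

Ix ≈ 9.71 × 10⁷ mm⁴

Break the section into simple shapes (no overlaps), measuring from the bottom-left corner of the bounding box.
Bottom flange: 140 × 16, A = 2 240 mm², y = 8 mm, Ī = 47 787 mm⁴.
Web: 8 × 260, A = 2 080 mm², y = 146 mm, Ī = 11 717 333 mm⁴.
Top flange: 140 × 16, A = 2 240 mm², y = 284 mm, Ī = 47 787 mm⁴.
By symmetry the centroid is at mid-height, ȳ = 146 mm.
Transfer each piece to the horizontal axis through the centroid using Ī + A·d² with d = y − 146:
  bottom flange: d = -138 mm → contributes +42 706 347 mm⁴
  web: d = 0 mm → contributes +11 717 333 mm⁴
  top flange: d = 138 mm → contributes +42 706 347 mm⁴
Total I = 97 130 027 mm⁴.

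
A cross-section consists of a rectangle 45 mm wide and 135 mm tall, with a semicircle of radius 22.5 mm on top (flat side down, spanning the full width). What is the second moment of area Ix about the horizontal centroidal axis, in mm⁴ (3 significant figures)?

Ix ≈ 1.34 × 10⁷ mm⁴

Break the section into simple shapes (no overlaps), measuring from the bottom-left corner of the bounding box.
Rectangular body: 45 × 135, A = 6 075 mm², y = 67.5 mm, Ī = 9 226 406 mm⁴.
Semicircular cap: semicircle r = 22.5, A = 795.22 mm², y = 144.55 mm, Ī = 28 130 mm⁴.
Centroid: ȳ = ΣA·y / ΣA = 76.418 mm.
Transfer each piece to the horizontal centroidal axis using Ī + A·d² with d = y − 76.418:
  rectangular body: d = -8.9183 mm → contributes +9 709 590 mm⁴
  semicircular cap: d = 68.131 mm → contributes +3 719 385 mm⁴
Total I = 13 428 975 mm⁴.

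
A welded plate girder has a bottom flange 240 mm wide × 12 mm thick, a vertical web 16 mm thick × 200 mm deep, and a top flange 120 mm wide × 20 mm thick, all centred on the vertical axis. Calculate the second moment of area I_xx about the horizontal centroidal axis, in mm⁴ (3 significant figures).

Split into non-overlapping primitives; take the origin at the lower-left of the bounding box.
Bottom plate: 240 × 12, A = 2 880 mm², y = 6 mm, Ī = 34 560 mm⁴.
Web plate: 16 × 200, A = 3 200 mm², y = 112 mm, Ī = 10 666 667 mm⁴.
Top plate: 120 × 20, A = 2 400 mm², y = 222 mm, Ī = 80 000 mm⁴.
Centroid: ȳ = ΣA·y / ΣA = 107.13 mm.
Transfer each piece to the horizontal centroidal axis using Ī + A·d² with d = y − 107.13:
  bottom plate: d = -101.13 mm → contributes +29 490 326 mm⁴
  web plate: d = 4.8679 mm → contributes +10 742 496 mm⁴
  top plate: d = 114.87 mm → contributes +31 747 136 mm⁴
Total I = 71 979 959 mm⁴.

I_xx ≈ 7.20 × 10⁷ mm⁴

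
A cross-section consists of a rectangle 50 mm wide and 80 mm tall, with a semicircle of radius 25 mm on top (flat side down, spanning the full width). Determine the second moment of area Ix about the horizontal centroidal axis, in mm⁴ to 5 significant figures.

Decompose the section into non-overlapping parts with the origin at the bottom-left of its bounding rectangle.
Rectangular body: 50 × 80, A = 4 000 mm², y = 40 mm, Ī = 2 133 333 mm⁴.
Semicircular cap: semicircle r = 25, A = 981.7477 mm², y = 90.61033 mm, Ī = 42873.81 mm⁴.
Centroid: ȳ = ΣA·y / ΣA = 49.97372 mm.
Transfer each piece to the horizontal centroidal axis using Ī + A·d² with d = y − 49.97372:
  rectangular body: d = -9.973724 mm → contributes +2 531 234 mm⁴
  semicircular cap: d = 40.63661 mm → contributes +1 664 067 mm⁴
Total I = 4 195 301 mm⁴.

Ix ≈ 4.1953 × 10⁶ mm⁴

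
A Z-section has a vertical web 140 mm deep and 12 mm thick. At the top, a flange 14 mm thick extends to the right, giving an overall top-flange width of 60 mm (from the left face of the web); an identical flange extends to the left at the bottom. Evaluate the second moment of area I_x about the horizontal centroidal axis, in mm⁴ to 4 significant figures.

Break the section into simple shapes (no overlaps), measuring from the bottom-left corner of the bounding box.
Web: 12 × 140, A = 1 680 mm², y = 70 mm, Ī = 2 744 000 mm⁴.
Top flange (beyond web): 48 × 14, A = 672 mm², y = 133 mm, Ī = 10 976 mm⁴.
Bottom flange (beyond web): 48 × 14, A = 672 mm², y = 7 mm, Ī = 10 976 mm⁴.
Centroid: ȳ = ΣA·y / ΣA = 70 mm.
Transfer each piece to the horizontal centroidal axis using Ī + A·d² with d = y − 70:
  web: d = 0 mm → contributes +2 744 000 mm⁴
  top flange (beyond web): d = 63 mm → contributes +2 678 144 mm⁴
  bottom flange (beyond web): d = -63 mm → contributes +2 678 144 mm⁴
Total I = 8 100 288 mm⁴.

I_x ≈ 8.100 × 10⁶ mm⁴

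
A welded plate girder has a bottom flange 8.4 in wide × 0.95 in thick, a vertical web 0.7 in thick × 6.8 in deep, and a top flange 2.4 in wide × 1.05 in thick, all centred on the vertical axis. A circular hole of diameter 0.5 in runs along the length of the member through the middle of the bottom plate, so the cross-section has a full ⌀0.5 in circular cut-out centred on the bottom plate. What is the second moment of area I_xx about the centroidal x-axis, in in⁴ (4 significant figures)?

Break the section into simple shapes (no overlaps), measuring from the bottom-left corner of the bounding box.
Bottom plate: 8.4 × 0.95, A = 7.98 in², y = 0.475 in, Ī = 0.600163 in⁴.
Web plate: 0.7 × 6.8, A = 4.76 in², y = 4.35 in, Ī = 18.3419 in⁴.
Top plate: 2.4 × 1.05, A = 2.52 in², y = 8.275 in, Ī = 0.231525 in⁴.
Hole (subtracted): ⌀0.5, A = 0.19635 in², y = 0.475 in, Ī = 0.00306796 in⁴.
Centroid: ȳ = ΣA·y / ΣA = 3.00433 in.
Transfer each piece to the centroidal x-axis using Ī + A·d² with d = y − 3.00433:
  bottom plate: d = -2.52933 in → contributes +51.6524 in⁴
  web plate: d = 1.34567 in → contributes +26.9614 in⁴
  top plate: d = 5.27067 in → contributes +70.2369 in⁴
  hole: d = -2.52933 in → contributes −1.25922 in⁴
Total I = 147.592 in⁴.

I_xx ≈ 147.6 in⁴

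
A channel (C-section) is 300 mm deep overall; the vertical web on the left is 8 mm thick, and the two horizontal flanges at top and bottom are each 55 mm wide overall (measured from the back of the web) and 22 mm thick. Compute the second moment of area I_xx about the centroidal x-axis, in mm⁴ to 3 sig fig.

Treat the section as a set of non-overlapping primitives; coordinates are from the bounding-box lower-left.
Web: 8 × 300, A = 2 400 mm², y = 150 mm, Ī = 18 000 000 mm⁴.
Top flange (beyond web): 47 × 22, A = 1 034 mm², y = 289 mm, Ī = 41 705 mm⁴.
Bottom flange (beyond web): 47 × 22, A = 1 034 mm², y = 11 mm, Ī = 41 705 mm⁴.
By symmetry the centroid is at mid-height, ȳ = 150 mm.
Transfer each piece to the centroidal x-axis using Ī + A·d² with d = y − 150:
  web: d = 0 mm → contributes +18 000 000 mm⁴
  top flange (beyond web): d = 139 mm → contributes +20 019 619 mm⁴
  bottom flange (beyond web): d = -139 mm → contributes +20 019 619 mm⁴
Total I = 58 039 237 mm⁴.

I_xx ≈ 5.80 × 10⁷ mm⁴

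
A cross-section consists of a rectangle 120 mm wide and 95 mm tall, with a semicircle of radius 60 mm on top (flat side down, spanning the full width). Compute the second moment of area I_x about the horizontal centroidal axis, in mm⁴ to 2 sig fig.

Split into non-overlapping primitives; take the origin at the lower-left of the bounding box.
Rectangular body: 120 × 95, A = 11 400 mm², y = 47.5 mm, Ī = 8 573 750 mm⁴.
Semicircular cap: semicircle r = 60, A = 5 655 mm², y = 120.5 mm, Ī = 1 422 450 mm⁴.
Centroid: ȳ = ΣA·y / ΣA = 71.69 mm.
Transfer each piece to the horizontal centroidal axis using Ī + A·d² with d = y − 71.69:
  rectangular body: d = -24.19 mm → contributes +15 246 112 mm⁴
  semicircular cap: d = 48.77 mm → contributes +14 873 683 mm⁴
Total I = 30 119 796 mm⁴.

I_x ≈ 3.0 × 10⁷ mm⁴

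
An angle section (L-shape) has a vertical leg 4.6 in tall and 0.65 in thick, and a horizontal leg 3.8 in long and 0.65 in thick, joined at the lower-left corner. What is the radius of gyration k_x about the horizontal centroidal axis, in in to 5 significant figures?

Treat the section as a set of non-overlapping primitives; coordinates are from the bounding-box lower-left.
Vertical leg: 0.65 × 4.6, A = 2.99 in², y = 2.3 in, Ī = 5.272367 in⁴.
Horizontal leg (remainder): 3.15 × 0.65, A = 2.0475 in², y = 0.325 in, Ī = 0.07208906 in⁴.
Centroid: ȳ = ΣA·y / ΣA = 1.497258 in.
Transfer each piece to the horizontal centroidal axis using Ī + A·d² with d = y − 1.497258:
  vertical leg: d = 0.8027419 in → contributes +7.199107 in⁴
  horizontal leg (remainder): d = -1.172258 in → contributes +2.885741 in⁴
Total I = 10.08485 in⁴.
Radius of gyration: k = √(I/A) = √(10.08485 / 5.0375) = 1.414905 in.

k_x ≈ 1.4149 in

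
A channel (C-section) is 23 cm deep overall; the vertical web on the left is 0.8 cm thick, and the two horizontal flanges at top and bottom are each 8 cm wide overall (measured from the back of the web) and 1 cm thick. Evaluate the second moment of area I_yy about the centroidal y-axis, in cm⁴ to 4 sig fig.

Treat the section as a set of non-overlapping primitives; coordinates are from the bounding-box lower-left.
Web: 0.8 × 23, A = 18.4 cm², x = 0.4 cm, Ī = 0.981333 cm⁴.
Top flange (beyond web): 7.2 × 1, A = 7.2 cm², x = 4.4 cm, Ī = 31.104 cm⁴.
Bottom flange (beyond web): 7.2 × 1, A = 7.2 cm², x = 4.4 cm, Ī = 31.104 cm⁴.
Centroid: x̄ = ΣA·x / ΣA = 2.1561 cm.
Transfer each piece to the centroidal y-axis using Ī + A·d² with d = x − 2.1561:
  web: d = -1.7561 cm → contributes +57.7247 cm⁴
  top flange (beyond web): d = 2.2439 cm → contributes +67.3567 cm⁴
  bottom flange (beyond web): d = 2.2439 cm → contributes +67.3567 cm⁴
Total I = 192.438 cm⁴.

I_yy ≈ 192.4 cm⁴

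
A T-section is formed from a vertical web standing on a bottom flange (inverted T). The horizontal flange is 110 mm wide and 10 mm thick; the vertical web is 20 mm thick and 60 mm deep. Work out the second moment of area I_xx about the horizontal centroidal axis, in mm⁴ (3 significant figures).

I_xx ≈ 1.07 × 10⁶ mm⁴

Break the section into simple shapes (no overlaps), measuring from the bottom-left corner of the bounding box.
Flange: 110 × 10, A = 1 100 mm², y = 5 mm, Ī = 9166.7 mm⁴.
Web: 20 × 60, A = 1 200 mm², y = 40 mm, Ī = 360 000 mm⁴.
Centroid: ȳ = ΣA·y / ΣA = 23.261 mm.
Transfer each piece to the horizontal centroidal axis using Ī + A·d² with d = y − 23.261:
  flange: d = -18.261 mm → contributes +375 972 mm⁴
  web: d = 16.739 mm → contributes +696 238 mm⁴
Total I = 1 072 210 mm⁴.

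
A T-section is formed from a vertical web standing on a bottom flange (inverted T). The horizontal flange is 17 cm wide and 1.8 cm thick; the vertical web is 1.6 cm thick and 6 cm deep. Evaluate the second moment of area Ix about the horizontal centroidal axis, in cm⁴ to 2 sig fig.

Decompose the section into non-overlapping parts with the origin at the bottom-left of its bounding rectangle.
Flange: 17 × 1.8, A = 30.6 cm², y = 0.9 cm, Ī = 8.262 cm⁴.
Web: 1.6 × 6, A = 9.6 cm², y = 4.8 cm, Ī = 28.8 cm⁴.
Centroid: ȳ = ΣA·y / ΣA = 1.831 cm.
Transfer each piece to the horizontal centroidal axis using Ī + A·d² with d = y − 1.831:
  flange: d = -0.9313 cm → contributes +34.8 cm⁴
  web: d = 2.969 cm → contributes +113.4 cm⁴
Total I = 148.2 cm⁴.

Ix ≈ 150 cm⁴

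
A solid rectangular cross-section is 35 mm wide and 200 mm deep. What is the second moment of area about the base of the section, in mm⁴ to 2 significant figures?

The section: 35 × 200, A = 7 000 mm², y = 100 mm, Ī = 23 333 333 mm⁴.
Transfer it to a horizontal axis along the bottom face using Ī + A·d² with d = y − 0:
  the section: d = 100 mm → contributes +93 333 333 mm⁴
Total I = 93 333 333 mm⁴.

I_base ≈ 9.3 × 10⁷ mm⁴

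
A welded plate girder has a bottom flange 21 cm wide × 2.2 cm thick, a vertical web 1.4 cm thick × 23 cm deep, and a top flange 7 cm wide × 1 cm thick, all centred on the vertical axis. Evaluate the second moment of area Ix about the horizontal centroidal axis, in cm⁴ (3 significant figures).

Decompose the section into non-overlapping parts with the origin at the bottom-left of its bounding rectangle.
Bottom plate: 21 × 2.2, A = 46.2 cm², y = 1.1 cm, Ī = 18.634 cm⁴.
Web plate: 1.4 × 23, A = 32.2 cm², y = 13.7 cm, Ī = 1419.5 cm⁴.
Top plate: 7 × 1, A = 7 cm², y = 25.7 cm, Ī = 0.58333 cm⁴.
Centroid: ȳ = ΣA·y / ΣA = 7.8672 cm.
Transfer each piece to the horizontal centroidal axis using Ī + A·d² with d = y − 7.8672:
  bottom plate: d = -6.7672 cm → contributes +2134.4 cm⁴
  web plate: d = 5.8328 cm → contributes +2 515 cm⁴
  top plate: d = 17.833 cm → contributes +2226.6 cm⁴
Total I = 6 876 cm⁴.

Ix ≈ 6880 cm⁴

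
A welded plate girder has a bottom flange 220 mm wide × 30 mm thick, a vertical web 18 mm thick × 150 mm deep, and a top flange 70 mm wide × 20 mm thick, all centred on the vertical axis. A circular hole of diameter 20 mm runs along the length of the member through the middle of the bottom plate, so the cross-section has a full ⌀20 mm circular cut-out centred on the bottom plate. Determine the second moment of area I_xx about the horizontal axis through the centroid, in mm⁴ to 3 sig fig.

Treat the section as a set of non-overlapping primitives; coordinates are from the bounding-box lower-left.
Bottom plate: 220 × 30, A = 6 600 mm², y = 15 mm, Ī = 495 000 mm⁴.
Web plate: 18 × 150, A = 2 700 mm², y = 105 mm, Ī = 5 062 500 mm⁴.
Top plate: 70 × 20, A = 1 400 mm², y = 190 mm, Ī = 46 667 mm⁴.
Hole (subtracted): ⌀20, A = 314.16 mm², y = 15 mm, Ī = 7 854 mm⁴.
Centroid: ȳ = ΣA·y / ΣA = 61.987 mm.
Transfer each piece to the horizontal axis through the centroid using Ī + A·d² with d = y − 61.987:
  bottom plate: d = -46.987 mm → contributes +15 066 366 mm⁴
  web plate: d = 43.013 mm → contributes +10 057 808 mm⁴
  top plate: d = 128.01 mm → contributes +22 988 909 mm⁴
  hole: d = -46.987 mm → contributes −701 449 mm⁴
Total I = 47 411 633 mm⁴.

I_xx ≈ 4.74 × 10⁷ mm⁴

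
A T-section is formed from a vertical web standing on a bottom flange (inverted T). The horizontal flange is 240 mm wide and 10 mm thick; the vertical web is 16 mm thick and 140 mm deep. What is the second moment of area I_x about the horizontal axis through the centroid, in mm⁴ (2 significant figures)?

I_x ≈ 1.0 × 10⁷ mm⁴

Break the section into simple shapes (no overlaps), measuring from the bottom-left corner of the bounding box.
Flange: 240 × 10, A = 2 400 mm², y = 5 mm, Ī = 20 000 mm⁴.
Web: 16 × 140, A = 2 240 mm², y = 80 mm, Ī = 3 658 667 mm⁴.
Centroid: ȳ = ΣA·y / ΣA = 41.21 mm.
Transfer each piece to the horizontal axis through the centroid using Ī + A·d² with d = y − 41.21:
  flange: d = -36.21 mm → contributes +3 166 254 mm⁴
  web: d = 38.79 mm → contributes +7 029 654 mm⁴
Total I = 10 195 908 mm⁴.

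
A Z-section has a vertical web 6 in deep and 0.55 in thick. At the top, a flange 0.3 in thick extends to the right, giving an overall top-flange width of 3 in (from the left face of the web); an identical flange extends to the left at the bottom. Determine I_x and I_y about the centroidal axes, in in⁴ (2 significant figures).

Treat the section as a set of non-overlapping primitives; coordinates are from the bounding-box lower-left.
Web: 0.55 × 6, A = 3.3 in², y = 3 in, Ī = 9.9 in⁴.
Top flange (beyond web): 2.45 × 0.3, A = 0.735 in², y = 5.85 in, Ī = 0.005513 in⁴.
Bottom flange (beyond web): 2.45 × 0.3, A = 0.735 in², y = 0.15 in, Ī = 0.005513 in⁴.
Centroid: ȳ = ΣA·y / ΣA = 3 in.
Transfer each piece to the centroidal x-axis using Ī + A·d² with d = y − 3:
  web: d = 0 in → contributes +9.9 in⁴
  top flange (beyond web): d = 2.85 in → contributes +5.976 in⁴
  bottom flange (beyond web): d = -2.85 in → contributes +5.976 in⁴
Total I = 21.85 in⁴.
For the y-axis: x̄ = 2.725 in.
Repeating about the centroidal y-axis gives I_y = 4.126 in⁴.

I_x ≈ 22 in⁴, I_y ≈ 4.1 in⁴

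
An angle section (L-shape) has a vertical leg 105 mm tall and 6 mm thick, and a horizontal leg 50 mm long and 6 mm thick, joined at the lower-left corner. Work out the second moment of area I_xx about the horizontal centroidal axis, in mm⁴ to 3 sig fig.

I_xx ≈ 1.04 × 10⁶ mm⁴

Break the section into simple shapes (no overlaps), measuring from the bottom-left corner of the bounding box.
Vertical leg: 6 × 105, A = 630 mm², y = 52.5 mm, Ī = 578 813 mm⁴.
Horizontal leg (remainder): 44 × 6, A = 264 mm², y = 3 mm, Ī = 792 mm⁴.
Centroid: ȳ = ΣA·y / ΣA = 37.883 mm.
Transfer each piece to the horizontal centroidal axis using Ī + A·d² with d = y − 37.883:
  vertical leg: d = 14.617 mm → contributes +713 424 mm⁴
  horizontal leg (remainder): d = -34.883 mm → contributes +322 025 mm⁴
Total I = 1 035 450 mm⁴.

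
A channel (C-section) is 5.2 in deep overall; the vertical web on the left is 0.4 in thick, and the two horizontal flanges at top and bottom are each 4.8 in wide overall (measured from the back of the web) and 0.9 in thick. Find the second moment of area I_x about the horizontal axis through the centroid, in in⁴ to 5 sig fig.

I_x ≈ 41.832 in⁴

Split into non-overlapping primitives; take the origin at the lower-left of the bounding box.
Web: 0.4 × 5.2, A = 2.08 in², y = 2.6 in, Ī = 4.686933 in⁴.
Top flange (beyond web): 4.4 × 0.9, A = 3.96 in², y = 4.75 in, Ī = 0.2673 in⁴.
Bottom flange (beyond web): 4.4 × 0.9, A = 3.96 in², y = 0.45 in, Ī = 0.2673 in⁴.
By symmetry the centroid is at mid-height, ȳ = 2.6 in.
Transfer each piece to the horizontal axis through the centroid using Ī + A·d² with d = y − 2.6:
  web: d = 0 in → contributes +4.686933 in⁴
  top flange (beyond web): d = 2.15 in → contributes +18.5724 in⁴
  bottom flange (beyond web): d = -2.15 in → contributes +18.5724 in⁴
Total I = 41.83173 in⁴.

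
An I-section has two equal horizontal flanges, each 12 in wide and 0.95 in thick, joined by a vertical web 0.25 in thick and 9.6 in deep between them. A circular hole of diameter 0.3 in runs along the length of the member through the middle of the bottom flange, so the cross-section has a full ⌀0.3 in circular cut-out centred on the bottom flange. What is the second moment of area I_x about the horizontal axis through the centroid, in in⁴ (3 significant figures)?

Decompose the section into non-overlapping parts with the origin at the bottom-left of its bounding rectangle.
Bottom flange: 12 × 0.95, A = 11.4 in², y = 0.475 in, Ī = 0.85738 in⁴.
Web: 0.25 × 9.6, A = 2.4 in², y = 5.75 in, Ī = 18.432 in⁴.
Top flange: 12 × 0.95, A = 11.4 in², y = 11.025 in, Ī = 0.85738 in⁴.
Hole (subtracted): ⌀0.3, A = 0.070686 in², y = 0.475 in, Ī = 0.00039761 in⁴.
Centroid: ȳ = ΣA·y / ΣA = 5.7648 in.
Transfer each piece to the horizontal axis through the centroid using Ī + A·d² with d = y − 5.7648:
  bottom flange: d = -5.2898 in → contributes +319.86 in⁴
  web: d = -0.014838 in → contributes +18.433 in⁴
  top flange: d = 5.2602 in → contributes +316.29 in⁴
  hole: d = -5.2898 in → contributes −1.9784 in⁴
Total I = 652.6 in⁴.

I_x ≈ 653 in⁴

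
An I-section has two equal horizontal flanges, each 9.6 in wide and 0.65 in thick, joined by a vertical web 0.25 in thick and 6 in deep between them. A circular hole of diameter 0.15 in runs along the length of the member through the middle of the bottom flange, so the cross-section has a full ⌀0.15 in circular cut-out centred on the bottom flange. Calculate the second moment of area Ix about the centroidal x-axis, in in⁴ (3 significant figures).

Split into non-overlapping primitives; take the origin at the lower-left of the bounding box.
Bottom flange: 9.6 × 0.65, A = 6.24 in², y = 0.325 in, Ī = 0.2197 in⁴.
Web: 0.25 × 6, A = 1.5 in², y = 3.65 in, Ī = 4.5 in⁴.
Top flange: 9.6 × 0.65, A = 6.24 in², y = 6.975 in, Ī = 0.2197 in⁴.
Hole (subtracted): ⌀0.15, A = 0.017671 in², y = 0.325 in, Ī = 0.00002485 in⁴.
Centroid: ȳ = ΣA·y / ΣA = 3.6542 in.
Transfer each piece to the centroidal x-axis using Ī + A·d² with d = y − 3.6542:
  bottom flange: d = -3.3292 in → contributes +69.382 in⁴
  web: d = -0.0042083 in → contributes +4.5 in⁴
  top flange: d = 3.3208 in → contributes +69.032 in⁴
  hole: d = -3.3292 in → contributes −0.19589 in⁴
Total I = 142.72 in⁴.

Ix ≈ 143 in⁴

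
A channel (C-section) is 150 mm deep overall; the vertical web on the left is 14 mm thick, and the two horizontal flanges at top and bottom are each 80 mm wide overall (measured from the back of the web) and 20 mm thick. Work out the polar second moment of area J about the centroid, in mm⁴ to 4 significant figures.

J ≈ 1.804 × 10⁷ mm⁴

Treat the section as a set of non-overlapping primitives; coordinates are from the bounding-box lower-left.
Web: 14 × 150, A = 2 100 mm², y = 75 mm, Ī = 3 937 500 mm⁴.
Top flange (beyond web): 66 × 20, A = 1 320 mm², y = 140 mm, Ī = 44 000 mm⁴.
Bottom flange (beyond web): 66 × 20, A = 1 320 mm², y = 10 mm, Ī = 44 000 mm⁴.
By symmetry the centroid is at mid-height, ȳ = 75 mm.
Transfer each piece to the centroidal x-axis using Ī + A·d² with d = y − 75:
  web: d = 0 mm → contributes +3 937 500 mm⁴
  top flange (beyond web): d = 65 mm → contributes +5 621 000 mm⁴
  bottom flange (beyond web): d = -65 mm → contributes +5 621 000 mm⁴
Total I = 15 179 500 mm⁴.
For the y-axis: x̄ = 29.2785 mm.
Repeating about the centroidal y-axis gives I_y = 2 864 012 mm⁴.
Polar second moment: J = I_x + I_y = 18 043 512 mm⁴.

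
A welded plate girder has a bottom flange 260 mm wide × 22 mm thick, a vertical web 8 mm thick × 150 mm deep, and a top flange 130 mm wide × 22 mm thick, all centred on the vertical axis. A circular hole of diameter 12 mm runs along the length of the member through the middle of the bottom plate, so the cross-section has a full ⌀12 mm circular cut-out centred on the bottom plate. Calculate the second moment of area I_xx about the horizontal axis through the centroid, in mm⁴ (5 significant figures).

I_xx ≈ 5.9443 × 10⁷ mm⁴

Split into non-overlapping primitives; take the origin at the lower-left of the bounding box.
Bottom plate: 260 × 22, A = 5 720 mm², y = 11 mm, Ī = 230706.7 mm⁴.
Web plate: 8 × 150, A = 1 200 mm², y = 97 mm, Ī = 2 250 000 mm⁴.
Top plate: 130 × 22, A = 2 860 mm², y = 183 mm, Ī = 115353.3 mm⁴.
Hole (subtracted): ⌀12, A = 113.0973 mm², y = 11 mm, Ī = 1017.876 mm⁴.
Centroid: ȳ = ΣA·y / ΣA = 72.56263 mm.
Transfer each piece to the horizontal axis through the centroid using Ī + A·d² with d = y − 72.56263:
  bottom plate: d = -61.56263 mm → contributes +21 909 267 mm⁴
  web plate: d = 24.43737 mm → contributes +2 966 622 mm⁴
  top plate: d = 110.4374 mm → contributes +34 997 090 mm⁴
  hole: d = -61.56263 mm → contributes −429 652 mm⁴
Total I = 59 443 327 mm⁴.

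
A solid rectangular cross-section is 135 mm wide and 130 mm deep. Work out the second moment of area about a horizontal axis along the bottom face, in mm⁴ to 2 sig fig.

I_base ≈ 9.9 × 10⁷ mm⁴

The section: 135 × 130, A = 17 550 mm², y = 65 mm, Ī = 24 716 250 mm⁴.
Transfer it to a horizontal axis along the bottom face using Ī + A·d² with d = y − 0:
  the section: d = 65 mm → contributes +98 865 000 mm⁴
Total I = 98 865 000 mm⁴.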